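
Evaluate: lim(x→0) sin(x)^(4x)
This is an exponential indeterminate form.

For exponential indeterminate forms, take the natural log:
  Let L = lim(x→0) sin(x)^(4x)
  Then ln(L) = lim(x→0) [exponent × ln(base)]
  Evaluate using L'Hôpital or standard limits, then exponentiate.
  L = 1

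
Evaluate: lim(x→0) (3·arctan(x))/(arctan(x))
This is a 0/0 indeterminate form.

Apply L'Hôpital's rule: differentiate numerator and denominator separately.
  f(x) = 3·atan(x)   ⇒   f'(x) = 3/(x^2 + 1)
  g(x) = atan(x)   ⇒   g'(x) = 1/(x^2 + 1)
  lim(x→0) f'(x)/g'(x) = lim(x→0) (3/(x^2 + 1))/(1/(x^2 + 1))
  = 3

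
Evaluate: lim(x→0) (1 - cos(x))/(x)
This is a 0/0 indeterminate form.

Apply L'Hôpital's rule: differentiate numerator and denominator separately.
  f(x) = 1 - cos(x)   ⇒   f'(x) = sin(x)
  g(x) = x   ⇒   g'(x) = 1
  lim(x→0) f'(x)/g'(x) = lim(x→0) (sin(x))/(1)
  = 0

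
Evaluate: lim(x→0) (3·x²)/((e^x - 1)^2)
This is a 0/0 indeterminate form.

Apply L'Hôpital's rule: differentiate numerator and denominator separately.
  f(x) = 3·x^2   ⇒   f'(x) = 6·x
  g(x) = (e^(x) - 1)^2   ⇒   g'(x) = 2·(e^(x) - 1)·e^(x)
  lim(x→0) f'(x)/g'(x) = lim(x→0) (6·x)/(2·(e^(x) - 1)·e^(x))
  = 3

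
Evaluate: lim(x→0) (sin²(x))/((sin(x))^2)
This is a 0/0 indeterminate form.

Apply L'Hôpital's rule: differentiate numerator and denominator separately.
  f(x) = sin(x)^2   ⇒   f'(x) = 2·sin(x)·cos(x)
  g(x) = sin(x)^2   ⇒   g'(x) = 2·sin(x)·cos(x)
  lim(x→0) f'(x)/g'(x) = lim(x→0) (2·sin(x)·cos(x))/(2·sin(x)·cos(x))
  = 1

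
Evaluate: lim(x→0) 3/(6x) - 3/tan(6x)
This is an ∞-∞ indeterminate form.

Combine fractions or rationalize to convert ∞-∞ to 0/0 form:
  lim(x→0) 3/(6x) - 3/tan(6x) = 0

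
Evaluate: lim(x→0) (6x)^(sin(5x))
This is an exponential indeterminate form.

For exponential indeterminate forms, take the natural log:
  Let L = lim(x→0) (6x)^(sin(5x))
  Then ln(L) = lim(x→0) [exponent × ln(base)]
  Evaluate using L'Hôpital or standard limits, then exponentiate.
  L = 1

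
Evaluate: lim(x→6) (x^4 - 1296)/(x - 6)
This is a standard limit.

Factor or rationalize the expression:
  lim(x→6) (x^4 - 1296)/(x - 6) = 864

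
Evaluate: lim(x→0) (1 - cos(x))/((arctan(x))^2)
This is a 0/0 indeterminate form.

Apply L'Hôpital's rule: differentiate numerator and denominator separately.
  f(x) = 1 - cos(x)   ⇒   f'(x) = sin(x)
  g(x) = atan(x)^2   ⇒   g'(x) = 2·atan(x)/(x^2 + 1)
  lim(x→0) f'(x)/g'(x) = lim(x→0) (sin(x))/(2·atan(x)/(x^2 + 1))
  = 1/2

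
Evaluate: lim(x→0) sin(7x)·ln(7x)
This is a 0·∞ indeterminate form.

Rewrite 0·∞ as a quotient (0/0 or ∞/∞ form), then apply L'Hôpital's rule:
  lim(x→0) sin(7x)·ln(7x) = 0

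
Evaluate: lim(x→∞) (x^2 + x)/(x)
This is an ∞/∞ indeterminate form.

Apply L'Hôpital's rule: differentiate numerator and denominator separately.
  f(x) = x^2 + x   ⇒   f'(x) = 2·x + 1
  g(x) = x   ⇒   g'(x) = 1
  lim(x→∞) f'(x)/g'(x) = lim(x→∞) (2·x + 1)/(1)
  = ∞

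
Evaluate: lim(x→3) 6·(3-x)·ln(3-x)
This is a 0·∞ indeterminate form.

Rewrite 0·∞ as a quotient (0/0 or ∞/∞ form), then apply L'Hôpital's rule:
  lim(x→3) 6·(3-x)·ln(3-x) = 0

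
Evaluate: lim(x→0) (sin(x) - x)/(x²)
This is a 0/0 indeterminate form.

Apply L'Hôpital's rule: differentiate numerator and denominator separately.
  f(x) = -x + sin(x)   ⇒   f'(x) = cos(x) - 1
  g(x) = x^2   ⇒   g'(x) = 2·x
  lim(x→0) f'(x)/g'(x) = lim(x→0) (cos(x) - 1)/(2·x)
  = 0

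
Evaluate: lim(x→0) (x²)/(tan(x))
This is a 0/0 indeterminate form.

Apply L'Hôpital's rule: differentiate numerator and denominator separately.
  f(x) = x^2   ⇒   f'(x) = 2·x
  g(x) = tan(x)   ⇒   g'(x) = tan(x)^2 + 1
  lim(x→0) f'(x)/g'(x) = lim(x→0) (2·x)/(tan(x)^2 + 1)
  = 0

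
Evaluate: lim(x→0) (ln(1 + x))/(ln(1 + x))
This is a 0/0 indeterminate form.

Apply L'Hôpital's rule: differentiate numerator and denominator separately.
  f(x) = ln(x + 1)   ⇒   f'(x) = 1/(x + 1)
  g(x) = ln(x + 1)   ⇒   g'(x) = 1/(x + 1)
  lim(x→0) f'(x)/g'(x) = lim(x→0) (1/(x + 1))/(1/(x + 1))
  = 1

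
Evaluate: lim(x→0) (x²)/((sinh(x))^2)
This is a 0/0 indeterminate form.

Apply L'Hôpital's rule: differentiate numerator and denominator separately.
  f(x) = x^2   ⇒   f'(x) = 2·x
  g(x) = sinh(x)^2   ⇒   g'(x) = 2·sinh(x)·cosh(x)
  lim(x→0) f'(x)/g'(x) = lim(x→0) (2·x)/(2·sinh(x)·cosh(x))
  = 1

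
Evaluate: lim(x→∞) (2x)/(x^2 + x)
This is an ∞/∞ indeterminate form.

Apply L'Hôpital's rule: differentiate numerator and denominator separately.
  f(x) = 2·x   ⇒   f'(x) = 2
  g(x) = x^2 + x   ⇒   g'(x) = 2·x + 1
  lim(x→∞) f'(x)/g'(x) = lim(x→∞) (2)/(2·x + 1)
  = 0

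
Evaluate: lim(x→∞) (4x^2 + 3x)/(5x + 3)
This is an ∞/∞ indeterminate form.

Apply L'Hôpital's rule: differentiate numerator and denominator separately.
  f(x) = 4·x^2 + 3·x   ⇒   f'(x) = 8·x + 3
  g(x) = 5·x + 3   ⇒   g'(x) = 5
  lim(x→∞) f'(x)/g'(x) = lim(x→∞) (8·x + 3)/(5)
  = ∞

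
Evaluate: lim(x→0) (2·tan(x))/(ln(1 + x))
This is a 0/0 indeterminate form.

Apply L'Hôpital's rule: differentiate numerator and denominator separately.
  f(x) = 2·tan(x)   ⇒   f'(x) = 2·tan(x)^2 + 2
  g(x) = ln(x + 1)   ⇒   g'(x) = 1/(x + 1)
  lim(x→0) f'(x)/g'(x) = lim(x→0) (2·tan(x)^2 + 2)/(1/(x + 1))
  = 2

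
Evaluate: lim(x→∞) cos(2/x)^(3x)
This is an exponential indeterminate form.

For exponential indeterminate forms, take the natural log:
  Let L = lim(x→∞) cos(2/x)^(3x)
  Then ln(L) = lim(x→∞) [exponent × ln(base)]
  Evaluate using L'Hôpital or standard limits, then exponentiate.
  L = 1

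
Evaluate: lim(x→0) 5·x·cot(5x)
This is a 0·∞ indeterminate form.

Rewrite 0·∞ as a quotient (0/0 or ∞/∞ form), then apply L'Hôpital's rule:
  lim(x→0) 5·x·cot(5x) = 1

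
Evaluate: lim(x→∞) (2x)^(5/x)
This is an exponential indeterminate form.

For exponential indeterminate forms, take the natural log:
  Let L = lim(x→∞) (2x)^(5/x)
  Then ln(L) = lim(x→∞) [exponent × ln(base)]
  Evaluate using L'Hôpital or standard limits, then exponentiate.
  L = 1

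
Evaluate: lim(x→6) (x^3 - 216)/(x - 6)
This is a standard limit.

Factor or rationalize the expression:
  lim(x→6) (x^3 - 216)/(x - 6) = 108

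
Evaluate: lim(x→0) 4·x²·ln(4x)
This is a 0·∞ indeterminate form.

Rewrite 0·∞ as a quotient (0/0 or ∞/∞ form), then apply L'Hôpital's rule:
  lim(x→0) 4·x²·ln(4x) = 0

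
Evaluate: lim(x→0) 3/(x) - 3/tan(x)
This is an ∞-∞ indeterminate form.

Combine fractions or rationalize to convert ∞-∞ to 0/0 form:
  lim(x→0) 3/(x) - 3/tan(x) = 0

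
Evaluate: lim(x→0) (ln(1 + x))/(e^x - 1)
This is a 0/0 indeterminate form.

Apply L'Hôpital's rule: differentiate numerator and denominator separately.
  f(x) = ln(x + 1)   ⇒   f'(x) = 1/(x + 1)
  g(x) = e^(x) - 1   ⇒   g'(x) = e^(x)
  lim(x→0) f'(x)/g'(x) = lim(x→0) (1/(x + 1))/(e^(x))
  = 1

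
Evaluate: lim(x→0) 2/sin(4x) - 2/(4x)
This is an ∞-∞ indeterminate form.

Combine fractions or rationalize to convert ∞-∞ to 0/0 form:
  lim(x→0) 2/sin(4x) - 2/(4x) = 0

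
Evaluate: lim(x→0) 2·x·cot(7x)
This is a 0·∞ indeterminate form.

Rewrite 0·∞ as a quotient (0/0 or ∞/∞ form), then apply L'Hôpital's rule:
  lim(x→0) 2·x·cot(7x) = 2/7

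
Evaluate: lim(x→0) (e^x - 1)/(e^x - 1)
This is a 0/0 indeterminate form.

Apply L'Hôpital's rule: differentiate numerator and denominator separately.
  f(x) = e^(x) - 1   ⇒   f'(x) = e^(x)
  g(x) = e^(x) - 1   ⇒   g'(x) = e^(x)
  lim(x→0) f'(x)/g'(x) = lim(x→0) (e^(x))/(e^(x))
  = 1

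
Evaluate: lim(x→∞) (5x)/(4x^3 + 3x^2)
This is an ∞/∞ indeterminate form.

Apply L'Hôpital's rule: differentiate numerator and denominator separately.
  f(x) = 5·x   ⇒   f'(x) = 5
  g(x) = 4·x^3 + 3·x^2   ⇒   g'(x) = 12·x^2 + 6·x
  lim(x→∞) f'(x)/g'(x) = lim(x→∞) (5)/(12·x^2 + 6·x)
  = 0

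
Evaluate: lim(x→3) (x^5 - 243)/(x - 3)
This is a standard limit.

Factor or rationalize the expression:
  lim(x→3) (x^5 - 243)/(x - 3) = 405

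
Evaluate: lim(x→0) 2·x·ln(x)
This is a 0·∞ indeterminate form.

Rewrite 0·∞ as a quotient (0/0 or ∞/∞ form), then apply L'Hôpital's rule:
  lim(x→0) 2·x·ln(x) = 0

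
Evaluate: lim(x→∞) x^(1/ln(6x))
This is an exponential indeterminate form.

For exponential indeterminate forms, take the natural log:
  Let L = lim(x→∞) x^(1/ln(6x))
  Then ln(L) = lim(x→∞) [exponent × ln(base)]
  Evaluate using L'Hôpital or standard limits, then exponentiate.
  L = e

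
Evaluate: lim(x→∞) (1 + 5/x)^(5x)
This is an exponential indeterminate form.

For exponential indeterminate forms, take the natural log:
  Let L = lim(x→∞) (1 + 5/x)^(5x)
  Then ln(L) = lim(x→∞) [exponent × ln(base)]
  Evaluate using L'Hôpital or standard limits, then exponentiate.
  L = e^(25)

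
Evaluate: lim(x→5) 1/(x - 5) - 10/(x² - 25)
This is an ∞-∞ indeterminate form.

Combine fractions or rationalize to convert ∞-∞ to 0/0 form:
  lim(x→5) 1/(x - 5) - 10/(x² - 25) = 1/10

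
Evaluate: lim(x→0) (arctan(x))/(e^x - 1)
This is a 0/0 indeterminate form.

Apply L'Hôpital's rule: differentiate numerator and denominator separately.
  f(x) = atan(x)   ⇒   f'(x) = 1/(x^2 + 1)
  g(x) = e^(x) - 1   ⇒   g'(x) = e^(x)
  lim(x→0) f'(x)/g'(x) = lim(x→0) (1/(x^2 + 1))/(e^(x))
  = 1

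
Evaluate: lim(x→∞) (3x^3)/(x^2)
This is an ∞/∞ indeterminate form.

Apply L'Hôpital's rule: differentiate numerator and denominator separately.
  f(x) = 3·x^3   ⇒   f'(x) = 9·x^2
  g(x) = x^2   ⇒   g'(x) = 2·x
  lim(x→∞) f'(x)/g'(x) = lim(x→∞) (9·x^2)/(2·x)
  = ∞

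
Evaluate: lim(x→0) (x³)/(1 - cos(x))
This is a 0/0 indeterminate form.

Apply L'Hôpital's rule: differentiate numerator and denominator separately.
  f(x) = x^3   ⇒   f'(x) = 3·x^2
  g(x) = 1 - cos(x)   ⇒   g'(x) = sin(x)
  lim(x→0) f'(x)/g'(x) = lim(x→0) (3·x^2)/(sin(x))
  = 0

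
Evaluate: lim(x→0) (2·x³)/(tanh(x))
This is a 0/0 indeterminate form.

Apply L'Hôpital's rule: differentiate numerator and denominator separately.
  f(x) = 2·x^3   ⇒   f'(x) = 6·x^2
  g(x) = tanh(x)   ⇒   g'(x) = 1 - tanh(x)^2
  lim(x→0) f'(x)/g'(x) = lim(x→0) (6·x^2)/(1 - tanh(x)^2)
  = 0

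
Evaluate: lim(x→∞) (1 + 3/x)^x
This is an exponential indeterminate form.

For exponential indeterminate forms, take the natural log:
  Let L = lim(x→∞) (1 + 3/x)^x
  Then ln(L) = lim(x→∞) [exponent × ln(base)]
  Evaluate using L'Hôpital or standard limits, then exponentiate.
  L = e^(3)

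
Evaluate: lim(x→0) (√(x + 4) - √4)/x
This is a standard limit.

Factor or rationalize the expression:
  lim(x→0) (√(x + 4) - √4)/x = 1/4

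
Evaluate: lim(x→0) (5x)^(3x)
This is an exponential indeterminate form.

For exponential indeterminate forms, take the natural log:
  Let L = lim(x→0) (5x)^(3x)
  Then ln(L) = lim(x→0) [exponent × ln(base)]
  Evaluate using L'Hôpital or standard limits, then exponentiate.
  L = 1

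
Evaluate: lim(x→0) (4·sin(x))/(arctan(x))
This is a 0/0 indeterminate form.

Apply L'Hôpital's rule: differentiate numerator and denominator separately.
  f(x) = 4·sin(x)   ⇒   f'(x) = 4·cos(x)
  g(x) = atan(x)   ⇒   g'(x) = 1/(x^2 + 1)
  lim(x→0) f'(x)/g'(x) = lim(x→0) (4·cos(x))/(1/(x^2 + 1))
  = 4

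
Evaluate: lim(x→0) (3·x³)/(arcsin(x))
This is a 0/0 indeterminate form.

Apply L'Hôpital's rule: differentiate numerator and denominator separately.
  f(x) = 3·x^3   ⇒   f'(x) = 9·x^2
  g(x) = asin(x)   ⇒   g'(x) = 1/sqrt(1 - x^2)
  lim(x→0) f'(x)/g'(x) = lim(x→0) (9·x^2)/(1/sqrt(1 - x^2))
  = 0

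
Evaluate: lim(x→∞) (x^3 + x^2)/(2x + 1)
This is an ∞/∞ indeterminate form.

Apply L'Hôpital's rule: differentiate numerator and denominator separately.
  f(x) = x^3 + x^2   ⇒   f'(x) = 3·x^2 + 2·x
  g(x) = 2·x + 1   ⇒   g'(x) = 2
  lim(x→∞) f'(x)/g'(x) = lim(x→∞) (3·x^2 + 2·x)/(2)
  = ∞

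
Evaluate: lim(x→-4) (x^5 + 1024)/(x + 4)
This is a standard limit.

Factor or rationalize the expression:
  lim(x→-4) (x^5 + 1024)/(x + 4) = 1280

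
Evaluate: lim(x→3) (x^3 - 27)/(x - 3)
This is a standard limit.

Factor or rationalize the expression:
  lim(x→3) (x^3 - 27)/(x - 3) = 27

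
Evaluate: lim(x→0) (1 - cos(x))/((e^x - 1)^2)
This is a 0/0 indeterminate form.

Apply L'Hôpital's rule: differentiate numerator and denominator separately.
  f(x) = 1 - cos(x)   ⇒   f'(x) = sin(x)
  g(x) = (e^(x) - 1)^2   ⇒   g'(x) = 2·(e^(x) - 1)·e^(x)
  lim(x→0) f'(x)/g'(x) = lim(x→0) (sin(x))/(2·(e^(x) - 1)·e^(x))
  = 1/2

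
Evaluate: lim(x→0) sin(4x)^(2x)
This is an exponential indeterminate form.

For exponential indeterminate forms, take the natural log:
  Let L = lim(x→0) sin(4x)^(2x)
  Then ln(L) = lim(x→0) [exponent × ln(base)]
  Evaluate using L'Hôpital or standard limits, then exponentiate.
  L = 1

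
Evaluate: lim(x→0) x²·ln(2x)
This is a 0·∞ indeterminate form.

Rewrite 0·∞ as a quotient (0/0 or ∞/∞ form), then apply L'Hôpital's rule:
  lim(x→0) x²·ln(2x) = 0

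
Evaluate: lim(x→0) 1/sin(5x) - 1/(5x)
This is an ∞-∞ indeterminate form.

Combine fractions or rationalize to convert ∞-∞ to 0/0 form:
  lim(x→0) 1/sin(5x) - 1/(5x) = 0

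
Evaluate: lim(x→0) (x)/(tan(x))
This is a 0/0 indeterminate form.

Apply L'Hôpital's rule: differentiate numerator and denominator separately.
  f(x) = x   ⇒   f'(x) = 1
  g(x) = tan(x)   ⇒   g'(x) = tan(x)^2 + 1
  lim(x→0) f'(x)/g'(x) = lim(x→0) (1)/(tan(x)^2 + 1)
  = 1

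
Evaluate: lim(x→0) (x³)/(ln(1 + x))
This is a 0/0 indeterminate form.

Apply L'Hôpital's rule: differentiate numerator and denominator separately.
  f(x) = x^3   ⇒   f'(x) = 3·x^2
  g(x) = ln(x + 1)   ⇒   g'(x) = 1/(x + 1)
  lim(x→0) f'(x)/g'(x) = lim(x→0) (3·x^2)/(1/(x + 1))
  = 0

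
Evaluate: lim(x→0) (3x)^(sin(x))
This is an exponential indeterminate form.

For exponential indeterminate forms, take the natural log:
  Let L = lim(x→0) (3x)^(sin(x))
  Then ln(L) = lim(x→0) [exponent × ln(base)]
  Evaluate using L'Hôpital or standard limits, then exponentiate.
  L = 1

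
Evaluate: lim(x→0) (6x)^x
This is an exponential indeterminate form.

For exponential indeterminate forms, take the natural log:
  Let L = lim(x→0) (6x)^x
  Then ln(L) = lim(x→0) [exponent × ln(base)]
  Evaluate using L'Hôpital or standard limits, then exponentiate.
  L = 1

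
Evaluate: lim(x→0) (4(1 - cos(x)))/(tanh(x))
This is a 0/0 indeterminate form.

Apply L'Hôpital's rule: differentiate numerator and denominator separately.
  f(x) = 4 - 4·cos(x)   ⇒   f'(x) = 4·sin(x)
  g(x) = tanh(x)   ⇒   g'(x) = 1 - tanh(x)^2
  lim(x→0) f'(x)/g'(x) = lim(x→0) (4·sin(x))/(1 - tanh(x)^2)
  = 0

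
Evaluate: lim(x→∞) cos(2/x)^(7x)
This is an exponential indeterminate form.

For exponential indeterminate forms, take the natural log:
  Let L = lim(x→∞) cos(2/x)^(7x)
  Then ln(L) = lim(x→∞) [exponent × ln(base)]
  Evaluate using L'Hôpital or standard limits, then exponentiate.
  L = 1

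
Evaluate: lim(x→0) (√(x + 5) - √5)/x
This is a standard limit.

Factor or rationalize the expression:
  lim(x→0) (√(x + 5) - √5)/x = sqrt(5)/10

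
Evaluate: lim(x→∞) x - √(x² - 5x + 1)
This is an ∞-∞ indeterminate form.

Combine fractions or rationalize to convert ∞-∞ to 0/0 form:
  lim(x→∞) x - √(x² - 5x + 1) = 5/2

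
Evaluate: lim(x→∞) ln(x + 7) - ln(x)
This is an ∞-∞ indeterminate form.

Combine fractions or rationalize to convert ∞-∞ to 0/0 form:
  lim(x→∞) ln(x + 7) - ln(x) = 0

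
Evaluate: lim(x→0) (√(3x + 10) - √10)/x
This is a standard limit.

Factor or rationalize the expression:
  lim(x→0) (√(3x + 10) - √10)/x = 3·sqrt(10)/20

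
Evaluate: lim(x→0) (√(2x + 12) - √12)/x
This is a standard limit.

Factor or rationalize the expression:
  lim(x→0) (√(2x + 12) - √12)/x = sqrt(3)/6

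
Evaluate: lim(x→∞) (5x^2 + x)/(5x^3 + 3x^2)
This is an ∞/∞ indeterminate form.

Apply L'Hôpital's rule: differentiate numerator and denominator separately.
  f(x) = 5·x^2 + x   ⇒   f'(x) = 10·x + 1
  g(x) = 5·x^3 + 3·x^2   ⇒   g'(x) = 15·x^2 + 6·x
  lim(x→∞) f'(x)/g'(x) = lim(x→∞) (10·x + 1)/(15·x^2 + 6·x)
  = 0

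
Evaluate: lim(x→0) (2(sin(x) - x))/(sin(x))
This is a 0/0 indeterminate form.

Apply L'Hôpital's rule: differentiate numerator and denominator separately.
  f(x) = -2·x + 2·sin(x)   ⇒   f'(x) = 2·cos(x) - 2
  g(x) = sin(x)   ⇒   g'(x) = cos(x)
  lim(x→0) f'(x)/g'(x) = lim(x→0) (2·cos(x) - 2)/(cos(x))
  = 0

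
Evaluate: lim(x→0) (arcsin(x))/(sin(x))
This is a 0/0 indeterminate form.

Apply L'Hôpital's rule: differentiate numerator and denominator separately.
  f(x) = asin(x)   ⇒   f'(x) = 1/sqrt(1 - x^2)
  g(x) = sin(x)   ⇒   g'(x) = cos(x)
  lim(x→0) f'(x)/g'(x) = lim(x→0) (1/sqrt(1 - x^2))/(cos(x))
  = 1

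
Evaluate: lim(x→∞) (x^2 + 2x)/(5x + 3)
This is an ∞/∞ indeterminate form.

Apply L'Hôpital's rule: differentiate numerator and denominator separately.
  f(x) = x^2 + 2·x   ⇒   f'(x) = 2·x + 2
  g(x) = 5·x + 3   ⇒   g'(x) = 5
  lim(x→∞) f'(x)/g'(x) = lim(x→∞) (2·x + 2)/(5)
  = ∞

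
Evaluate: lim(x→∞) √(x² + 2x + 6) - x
This is an ∞-∞ indeterminate form.

Combine fractions or rationalize to convert ∞-∞ to 0/0 form:
  lim(x→∞) √(x² + 2x + 6) - x = 1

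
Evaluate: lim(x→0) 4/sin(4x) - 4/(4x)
This is an ∞-∞ indeterminate form.

Combine fractions or rationalize to convert ∞-∞ to 0/0 form:
  lim(x→0) 4/sin(4x) - 4/(4x) = 0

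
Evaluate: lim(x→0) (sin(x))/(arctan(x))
This is a 0/0 indeterminate form.

Apply L'Hôpital's rule: differentiate numerator and denominator separately.
  f(x) = sin(x)   ⇒   f'(x) = cos(x)
  g(x) = atan(x)   ⇒   g'(x) = 1/(x^2 + 1)
  lim(x→0) f'(x)/g'(x) = lim(x→0) (cos(x))/(1/(x^2 + 1))
  = 1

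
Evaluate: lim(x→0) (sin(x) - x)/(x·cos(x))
This is a 0/0 indeterminate form.

Apply L'Hôpital's rule: differentiate numerator and denominator separately.
  f(x) = -x + sin(x)   ⇒   f'(x) = cos(x) - 1
  g(x) = x·cos(x)   ⇒   g'(x) = -x·sin(x) + cos(x)
  lim(x→0) f'(x)/g'(x) = lim(x→0) (cos(x) - 1)/(-x·sin(x) + cos(x))
  = 0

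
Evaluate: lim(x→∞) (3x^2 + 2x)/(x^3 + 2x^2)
This is an ∞/∞ indeterminate form.

Apply L'Hôpital's rule: differentiate numerator and denominator separately.
  f(x) = 3·x^2 + 2·x   ⇒   f'(x) = 6·x + 2
  g(x) = x^3 + 2·x^2   ⇒   g'(x) = 3·x^2 + 4·x
  lim(x→∞) f'(x)/g'(x) = lim(x→∞) (6·x + 2)/(3·x^2 + 4·x)
  = 0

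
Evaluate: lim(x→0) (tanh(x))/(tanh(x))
This is a 0/0 indeterminate form.

Apply L'Hôpital's rule: differentiate numerator and denominator separately.
  f(x) = tanh(x)   ⇒   f'(x) = 1 - tanh(x)^2
  g(x) = tanh(x)   ⇒   g'(x) = 1 - tanh(x)^2
  lim(x→0) f'(x)/g'(x) = lim(x→0) (1 - tanh(x)^2)/(1 - tanh(x)^2)
  = 1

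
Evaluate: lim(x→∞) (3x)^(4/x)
This is an exponential indeterminate form.

For exponential indeterminate forms, take the natural log:
  Let L = lim(x→∞) (3x)^(4/x)
  Then ln(L) = lim(x→∞) [exponent × ln(base)]
  Evaluate using L'Hôpital or standard limits, then exponentiate.
  L = 1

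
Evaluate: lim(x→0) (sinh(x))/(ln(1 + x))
This is a 0/0 indeterminate form.

Apply L'Hôpital's rule: differentiate numerator and denominator separately.
  f(x) = sinh(x)   ⇒   f'(x) = cosh(x)
  g(x) = ln(x + 1)   ⇒   g'(x) = 1/(x + 1)
  lim(x→0) f'(x)/g'(x) = lim(x→0) (cosh(x))/(1/(x + 1))
  = 1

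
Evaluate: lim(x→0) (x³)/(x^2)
This is a 0/0 indeterminate form.

Apply L'Hôpital's rule: differentiate numerator and denominator separately.
  f(x) = x^3   ⇒   f'(x) = 3·x^2
  g(x) = x^2   ⇒   g'(x) = 2·x
  lim(x→0) f'(x)/g'(x) = lim(x→0) (3·x^2)/(2·x)
  = 0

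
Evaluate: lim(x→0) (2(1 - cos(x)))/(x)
This is a 0/0 indeterminate form.

Apply L'Hôpital's rule: differentiate numerator and denominator separately.
  f(x) = 2 - 2·cos(x)   ⇒   f'(x) = 2·sin(x)
  g(x) = x   ⇒   g'(x) = 1
  lim(x→0) f'(x)/g'(x) = lim(x→0) (2·sin(x))/(1)
  = 0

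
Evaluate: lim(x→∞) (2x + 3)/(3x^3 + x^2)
This is an ∞/∞ indeterminate form.

Apply L'Hôpital's rule: differentiate numerator and denominator separately.
  f(x) = 2·x + 3   ⇒   f'(x) = 2
  g(x) = 3·x^3 + x^2   ⇒   g'(x) = 9·x^2 + 2·x
  lim(x→∞) f'(x)/g'(x) = lim(x→∞) (2)/(9·x^2 + 2·x)
  = 0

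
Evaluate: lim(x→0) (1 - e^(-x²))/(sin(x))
This is a 0/0 indeterminate form.

Apply L'Hôpital's rule: differentiate numerator and denominator separately.
  f(x) = 1 - e^(-x^2)   ⇒   f'(x) = 2·x·e^(-x^2)
  g(x) = sin(x)   ⇒   g'(x) = cos(x)
  lim(x→0) f'(x)/g'(x) = lim(x→0) (2·x·e^(-x^2))/(cos(x))
  = 0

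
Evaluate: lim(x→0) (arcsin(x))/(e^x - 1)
This is a 0/0 indeterminate form.

Apply L'Hôpital's rule: differentiate numerator and denominator separately.
  f(x) = asin(x)   ⇒   f'(x) = 1/sqrt(1 - x^2)
  g(x) = e^(x) - 1   ⇒   g'(x) = e^(x)
  lim(x→0) f'(x)/g'(x) = lim(x→0) (1/sqrt(1 - x^2))/(e^(x))
  = 1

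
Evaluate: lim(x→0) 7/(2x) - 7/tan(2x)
This is an ∞-∞ indeterminate form.

Combine fractions or rationalize to convert ∞-∞ to 0/0 form:
  lim(x→0) 7/(2x) - 7/tan(2x) = 0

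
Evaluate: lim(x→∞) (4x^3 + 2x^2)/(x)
This is an ∞/∞ indeterminate form.

Apply L'Hôpital's rule: differentiate numerator and denominator separately.
  f(x) = 4·x^3 + 2·x^2   ⇒   f'(x) = 12·x^2 + 4·x
  g(x) = x   ⇒   g'(x) = 1
  lim(x→∞) f'(x)/g'(x) = lim(x→∞) (12·x^2 + 4·x)/(1)
  = ∞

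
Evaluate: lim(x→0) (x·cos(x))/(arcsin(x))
This is a 0/0 indeterminate form.

Apply L'Hôpital's rule: differentiate numerator and denominator separately.
  f(x) = x·cos(x)   ⇒   f'(x) = -x·sin(x) + cos(x)
  g(x) = asin(x)   ⇒   g'(x) = 1/sqrt(1 - x^2)
  lim(x→0) f'(x)/g'(x) = lim(x→0) (-x·sin(x) + cos(x))/(1/sqrt(1 - x^2))
  = 1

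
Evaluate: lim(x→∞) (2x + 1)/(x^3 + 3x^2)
This is an ∞/∞ indeterminate form.

Apply L'Hôpital's rule: differentiate numerator and denominator separately.
  f(x) = 2·x + 1   ⇒   f'(x) = 2
  g(x) = x^3 + 3·x^2   ⇒   g'(x) = 3·x^2 + 6·x
  lim(x→∞) f'(x)/g'(x) = lim(x→∞) (2)/(3·x^2 + 6·x)
  = 0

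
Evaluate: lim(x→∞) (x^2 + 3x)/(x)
This is an ∞/∞ indeterminate form.

Apply L'Hôpital's rule: differentiate numerator and denominator separately.
  f(x) = x^2 + 3·x   ⇒   f'(x) = 2·x + 3
  g(x) = x   ⇒   g'(x) = 1
  lim(x→∞) f'(x)/g'(x) = lim(x→∞) (2·x + 3)/(1)
  = ∞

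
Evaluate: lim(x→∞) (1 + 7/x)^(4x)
This is an exponential indeterminate form.

For exponential indeterminate forms, take the natural log:
  Let L = lim(x→∞) (1 + 7/x)^(4x)
  Then ln(L) = lim(x→∞) [exponent × ln(base)]
  Evaluate using L'Hôpital or standard limits, then exponentiate.
  L = e^(28)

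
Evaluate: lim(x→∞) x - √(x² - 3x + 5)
This is an ∞-∞ indeterminate form.

Combine fractions or rationalize to convert ∞-∞ to 0/0 form:
  lim(x→∞) x - √(x² - 3x + 5) = 3/2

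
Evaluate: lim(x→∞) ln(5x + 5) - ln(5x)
This is an ∞-∞ indeterminate form.

Combine fractions or rationalize to convert ∞-∞ to 0/0 form:
  lim(x→∞) ln(5x + 5) - ln(5x) = 0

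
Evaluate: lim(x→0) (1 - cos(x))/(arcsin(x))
This is a 0/0 indeterminate form.

Apply L'Hôpital's rule: differentiate numerator and denominator separately.
  f(x) = 1 - cos(x)   ⇒   f'(x) = sin(x)
  g(x) = asin(x)   ⇒   g'(x) = 1/sqrt(1 - x^2)
  lim(x→0) f'(x)/g'(x) = lim(x→0) (sin(x))/(1/sqrt(1 - x^2))
  = 0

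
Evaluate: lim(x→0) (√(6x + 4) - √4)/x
This is a standard limit.

Factor or rationalize the expression:
  lim(x→0) (√(6x + 4) - √4)/x = 3/2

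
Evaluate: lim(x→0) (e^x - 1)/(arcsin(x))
This is a 0/0 indeterminate form.

Apply L'Hôpital's rule: differentiate numerator and denominator separately.
  f(x) = e^(x) - 1   ⇒   f'(x) = e^(x)
  g(x) = asin(x)   ⇒   g'(x) = 1/sqrt(1 - x^2)
  lim(x→0) f'(x)/g'(x) = lim(x→0) (e^(x))/(1/sqrt(1 - x^2))
  = 1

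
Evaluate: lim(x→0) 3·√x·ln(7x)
This is a 0·∞ indeterminate form.

Rewrite 0·∞ as a quotient (0/0 or ∞/∞ form), then apply L'Hôpital's rule:
  lim(x→0) 3·√x·ln(7x) = 0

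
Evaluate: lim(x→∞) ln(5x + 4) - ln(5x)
This is an ∞-∞ indeterminate form.

Combine fractions or rationalize to convert ∞-∞ to 0/0 form:
  lim(x→∞) ln(5x + 4) - ln(5x) = 0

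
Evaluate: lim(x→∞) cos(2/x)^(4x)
This is an exponential indeterminate form.

For exponential indeterminate forms, take the natural log:
  Let L = lim(x→∞) cos(2/x)^(4x)
  Then ln(L) = lim(x→∞) [exponent × ln(base)]
  Evaluate using L'Hôpital or standard limits, then exponentiate.
  L = 1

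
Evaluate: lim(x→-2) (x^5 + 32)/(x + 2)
This is a standard limit.

Factor or rationalize the expression:
  lim(x→-2) (x^5 + 32)/(x + 2) = 80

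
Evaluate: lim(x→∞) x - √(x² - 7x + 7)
This is an ∞-∞ indeterminate form.

Combine fractions or rationalize to convert ∞-∞ to 0/0 form:
  lim(x→∞) x - √(x² - 7x + 7) = 7/2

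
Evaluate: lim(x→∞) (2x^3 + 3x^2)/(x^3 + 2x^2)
This is an ∞/∞ indeterminate form.

Apply L'Hôpital's rule: differentiate numerator and denominator separately.
  f(x) = 2·x^3 + 3·x^2   ⇒   f'(x) = 6·x^2 + 6·x
  g(x) = x^3 + 2·x^2   ⇒   g'(x) = 3·x^2 + 4·x
  lim(x→∞) f'(x)/g'(x) = lim(x→∞) (6·x^2 + 6·x)/(3·x^2 + 4·x)
  = 2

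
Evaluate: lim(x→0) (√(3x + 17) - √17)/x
This is a standard limit.

Factor or rationalize the expression:
  lim(x→0) (√(3x + 17) - √17)/x = 3·sqrt(17)/34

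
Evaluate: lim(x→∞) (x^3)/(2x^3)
This is an ∞/∞ indeterminate form.

Apply L'Hôpital's rule: differentiate numerator and denominator separately.
  f(x) = x^3   ⇒   f'(x) = 3·x^2
  g(x) = 2·x^3   ⇒   g'(x) = 6·x^2
  lim(x→∞) f'(x)/g'(x) = lim(x→∞) (3·x^2)/(6·x^2)
  = 1/2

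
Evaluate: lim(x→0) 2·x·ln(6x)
This is a 0·∞ indeterminate form.

Rewrite 0·∞ as a quotient (0/0 or ∞/∞ form), then apply L'Hôpital's rule:
  lim(x→0) 2·x·ln(6x) = 0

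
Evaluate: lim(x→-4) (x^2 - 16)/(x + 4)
This is a standard limit.

Factor or rationalize the expression:
  lim(x→-4) (x^2 - 16)/(x + 4) = -8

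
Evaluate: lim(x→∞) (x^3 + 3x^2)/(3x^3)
This is an ∞/∞ indeterminate form.

Apply L'Hôpital's rule: differentiate numerator and denominator separately.
  f(x) = x^3 + 3·x^2   ⇒   f'(x) = 3·x^2 + 6·x
  g(x) = 3·x^3   ⇒   g'(x) = 9·x^2
  lim(x→∞) f'(x)/g'(x) = lim(x→∞) (3·x^2 + 6·x)/(9·x^2)
  = 1/3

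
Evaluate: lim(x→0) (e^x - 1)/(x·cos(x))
This is a 0/0 indeterminate form.

Apply L'Hôpital's rule: differentiate numerator and denominator separately.
  f(x) = e^(x) - 1   ⇒   f'(x) = e^(x)
  g(x) = x·cos(x)   ⇒   g'(x) = -x·sin(x) + cos(x)
  lim(x→0) f'(x)/g'(x) = lim(x→0) (e^(x))/(-x·sin(x) + cos(x))
  = 1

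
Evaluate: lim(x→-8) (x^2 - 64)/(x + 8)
This is a standard limit.

Factor or rationalize the expression:
  lim(x→-8) (x^2 - 64)/(x + 8) = -16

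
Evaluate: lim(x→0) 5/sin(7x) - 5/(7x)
This is an ∞-∞ indeterminate form.

Combine fractions or rationalize to convert ∞-∞ to 0/0 form:
  lim(x→0) 5/sin(7x) - 5/(7x) = 0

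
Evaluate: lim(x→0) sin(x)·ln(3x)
This is a 0·∞ indeterminate form.

Rewrite 0·∞ as a quotient (0/0 or ∞/∞ form), then apply L'Hôpital's rule:
  lim(x→0) sin(x)·ln(3x) = 0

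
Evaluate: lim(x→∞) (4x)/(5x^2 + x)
This is an ∞/∞ indeterminate form.

Apply L'Hôpital's rule: differentiate numerator and denominator separately.
  f(x) = 4·x   ⇒   f'(x) = 4
  g(x) = 5·x^2 + x   ⇒   g'(x) = 10·x + 1
  lim(x→∞) f'(x)/g'(x) = lim(x→∞) (4)/(10·x + 1)
  = 0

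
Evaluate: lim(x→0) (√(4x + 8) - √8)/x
This is a standard limit.

Factor or rationalize the expression:
  lim(x→0) (√(4x + 8) - √8)/x = sqrt(2)/2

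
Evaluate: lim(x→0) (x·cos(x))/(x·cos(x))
This is a 0/0 indeterminate form.

Apply L'Hôpital's rule: differentiate numerator and denominator separately.
  f(x) = x·cos(x)   ⇒   f'(x) = -x·sin(x) + cos(x)
  g(x) = x·cos(x)   ⇒   g'(x) = -x·sin(x) + cos(x)
  lim(x→0) f'(x)/g'(x) = lim(x→0) (-x·sin(x) + cos(x))/(-x·sin(x) + cos(x))
  = 1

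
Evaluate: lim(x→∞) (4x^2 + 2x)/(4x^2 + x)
This is an ∞/∞ indeterminate form.

Apply L'Hôpital's rule: differentiate numerator and denominator separately.
  f(x) = 4·x^2 + 2·x   ⇒   f'(x) = 8·x + 2
  g(x) = 4·x^2 + x   ⇒   g'(x) = 8·x + 1
  lim(x→∞) f'(x)/g'(x) = lim(x→∞) (8·x + 2)/(8·x + 1)
  = 1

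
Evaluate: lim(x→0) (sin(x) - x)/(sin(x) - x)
This is a 0/0 indeterminate form.

Apply L'Hôpital's rule: differentiate numerator and denominator separately.
  f(x) = -x + sin(x)   ⇒   f'(x) = cos(x) - 1
  g(x) = -x + sin(x)   ⇒   g'(x) = cos(x) - 1
  lim(x→0) f'(x)/g'(x) = lim(x→0) (cos(x) - 1)/(cos(x) - 1)
  = 1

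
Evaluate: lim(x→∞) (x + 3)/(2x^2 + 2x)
This is an ∞/∞ indeterminate form.

Apply L'Hôpital's rule: differentiate numerator and denominator separately.
  f(x) = x + 3   ⇒   f'(x) = 1
  g(x) = 2·x^2 + 2·x   ⇒   g'(x) = 4·x + 2
  lim(x→∞) f'(x)/g'(x) = lim(x→∞) (1)/(4·x + 2)
  = 0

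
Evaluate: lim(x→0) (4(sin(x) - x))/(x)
This is a 0/0 indeterminate form.

Apply L'Hôpital's rule: differentiate numerator and denominator separately.
  f(x) = -4·x + 4·sin(x)   ⇒   f'(x) = 4·cos(x) - 4
  g(x) = x   ⇒   g'(x) = 1
  lim(x→0) f'(x)/g'(x) = lim(x→0) (4·cos(x) - 4)/(1)
  = 0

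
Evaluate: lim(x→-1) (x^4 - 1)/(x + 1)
This is a standard limit.

Factor or rationalize the expression:
  lim(x→-1) (x^4 - 1)/(x + 1) = -4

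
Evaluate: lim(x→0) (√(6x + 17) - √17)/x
This is a standard limit.

Factor or rationalize the expression:
  lim(x→0) (√(6x + 17) - √17)/x = 3·sqrt(17)/17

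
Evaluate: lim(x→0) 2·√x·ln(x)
This is a 0·∞ indeterminate form.

Rewrite 0·∞ as a quotient (0/0 or ∞/∞ form), then apply L'Hôpital's rule:
  lim(x→0) 2·√x·ln(x) = 0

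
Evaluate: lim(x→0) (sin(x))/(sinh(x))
This is a 0/0 indeterminate form.

Apply L'Hôpital's rule: differentiate numerator and denominator separately.
  f(x) = sin(x)   ⇒   f'(x) = cos(x)
  g(x) = sinh(x)   ⇒   g'(x) = cosh(x)
  lim(x→0) f'(x)/g'(x) = lim(x→0) (cos(x))/(cosh(x))
  = 1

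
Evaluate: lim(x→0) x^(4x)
This is an exponential indeterminate form.

For exponential indeterminate forms, take the natural log:
  Let L = lim(x→0) x^(4x)
  Then ln(L) = lim(x→0) [exponent × ln(base)]
  Evaluate using L'Hôpital or standard limits, then exponentiate.
  L = 1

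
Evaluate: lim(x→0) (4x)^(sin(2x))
This is an exponential indeterminate form.

For exponential indeterminate forms, take the natural log:
  Let L = lim(x→0) (4x)^(sin(2x))
  Then ln(L) = lim(x→0) [exponent × ln(base)]
  Evaluate using L'Hôpital or standard limits, then exponentiate.
  L = 1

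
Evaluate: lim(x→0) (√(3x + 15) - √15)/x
This is a standard limit.

Factor or rationalize the expression:
  lim(x→0) (√(3x + 15) - √15)/x = sqrt(15)/10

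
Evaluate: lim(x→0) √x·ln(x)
This is a 0·∞ indeterminate form.

Rewrite 0·∞ as a quotient (0/0 or ∞/∞ form), then apply L'Hôpital's rule:
  lim(x→0) √x·ln(x) = 0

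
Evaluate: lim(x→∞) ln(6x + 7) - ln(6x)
This is an ∞-∞ indeterminate form.

Combine fractions or rationalize to convert ∞-∞ to 0/0 form:
  lim(x→∞) ln(6x + 7) - ln(6x) = 0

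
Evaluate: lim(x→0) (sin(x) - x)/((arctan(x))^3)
This is a 0/0 indeterminate form.

Apply L'Hôpital's rule: differentiate numerator and denominator separately.
  f(x) = -x + sin(x)   ⇒   f'(x) = cos(x) - 1
  g(x) = atan(x)^3   ⇒   g'(x) = 3·atan(x)^2/(x^2 + 1)
  lim(x→0) f'(x)/g'(x) = lim(x→0) (cos(x) - 1)/(3·atan(x)^2/(x^2 + 1))
  = -1/6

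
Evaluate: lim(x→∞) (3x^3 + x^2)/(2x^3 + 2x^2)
This is an ∞/∞ indeterminate form.

Apply L'Hôpital's rule: differentiate numerator and denominator separately.
  f(x) = 3·x^3 + x^2   ⇒   f'(x) = 9·x^2 + 2·x
  g(x) = 2·x^3 + 2·x^2   ⇒   g'(x) = 6·x^2 + 4·x
  lim(x→∞) f'(x)/g'(x) = lim(x→∞) (9·x^2 + 2·x)/(6·x^2 + 4·x)
  = 3/2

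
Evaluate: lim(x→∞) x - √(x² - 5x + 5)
This is an ∞-∞ indeterminate form.

Combine fractions or rationalize to convert ∞-∞ to 0/0 form:
  lim(x→∞) x - √(x² - 5x + 5) = 5/2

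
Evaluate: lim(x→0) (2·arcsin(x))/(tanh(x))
This is a 0/0 indeterminate form.

Apply L'Hôpital's rule: differentiate numerator and denominator separately.
  f(x) = 2·asin(x)   ⇒   f'(x) = 2/sqrt(1 - x^2)
  g(x) = tanh(x)   ⇒   g'(x) = 1 - tanh(x)^2
  lim(x→0) f'(x)/g'(x) = lim(x→0) (2/sqrt(1 - x^2))/(1 - tanh(x)^2)
  = 2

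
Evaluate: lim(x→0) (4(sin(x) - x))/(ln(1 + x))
This is a 0/0 indeterminate form.

Apply L'Hôpital's rule: differentiate numerator and denominator separately.
  f(x) = -4·x + 4·sin(x)   ⇒   f'(x) = 4·cos(x) - 4
  g(x) = ln(x + 1)   ⇒   g'(x) = 1/(x + 1)
  lim(x→0) f'(x)/g'(x) = lim(x→0) (4·cos(x) - 4)/(1/(x + 1))
  = 0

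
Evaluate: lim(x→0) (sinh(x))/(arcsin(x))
This is a 0/0 indeterminate form.

Apply L'Hôpital's rule: differentiate numerator and denominator separately.
  f(x) = sinh(x)   ⇒   f'(x) = cosh(x)
  g(x) = asin(x)   ⇒   g'(x) = 1/sqrt(1 - x^2)
  lim(x→0) f'(x)/g'(x) = lim(x→0) (cosh(x))/(1/sqrt(1 - x^2))
  = 1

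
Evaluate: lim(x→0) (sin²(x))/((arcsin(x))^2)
This is a 0/0 indeterminate form.

Apply L'Hôpital's rule: differentiate numerator and denominator separately.
  f(x) = sin(x)^2   ⇒   f'(x) = 2·sin(x)·cos(x)
  g(x) = asin(x)^2   ⇒   g'(x) = 2·asin(x)/sqrt(1 - x^2)
  lim(x→0) f'(x)/g'(x) = lim(x→0) (2·sin(x)·cos(x))/(2·asin(x)/sqrt(1 - x^2))
  = 1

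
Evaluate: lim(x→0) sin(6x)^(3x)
This is an exponential indeterminate form.

For exponential indeterminate forms, take the natural log:
  Let L = lim(x→0) sin(6x)^(3x)
  Then ln(L) = lim(x→0) [exponent × ln(base)]
  Evaluate using L'Hôpital or standard limits, then exponentiate.
  L = 1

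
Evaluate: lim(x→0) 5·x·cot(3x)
This is a 0·∞ indeterminate form.

Rewrite 0·∞ as a quotient (0/0 or ∞/∞ form), then apply L'Hôpital's rule:
  lim(x→0) 5·x·cot(3x) = 5/3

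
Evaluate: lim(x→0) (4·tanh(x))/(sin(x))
This is a 0/0 indeterminate form.

Apply L'Hôpital's rule: differentiate numerator and denominator separately.
  f(x) = 4·tanh(x)   ⇒   f'(x) = 4 - 4·tanh(x)^2
  g(x) = sin(x)   ⇒   g'(x) = cos(x)
  lim(x→0) f'(x)/g'(x) = lim(x→0) (4 - 4·tanh(x)^2)/(cos(x))
  = 4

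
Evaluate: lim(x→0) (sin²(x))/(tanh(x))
This is a 0/0 indeterminate form.

Apply L'Hôpital's rule: differentiate numerator and denominator separately.
  f(x) = sin(x)^2   ⇒   f'(x) = 2·sin(x)·cos(x)
  g(x) = tanh(x)   ⇒   g'(x) = 1 - tanh(x)^2
  lim(x→0) f'(x)/g'(x) = lim(x→0) (2·sin(x)·cos(x))/(1 - tanh(x)^2)
  = 0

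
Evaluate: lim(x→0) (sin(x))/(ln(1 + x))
This is a 0/0 indeterminate form.

Apply L'Hôpital's rule: differentiate numerator and denominator separately.
  f(x) = sin(x)   ⇒   f'(x) = cos(x)
  g(x) = ln(x + 1)   ⇒   g'(x) = 1/(x + 1)
  lim(x→0) f'(x)/g'(x) = lim(x→0) (cos(x))/(1/(x + 1))
  = 1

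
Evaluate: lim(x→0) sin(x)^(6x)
This is an exponential indeterminate form.

For exponential indeterminate forms, take the natural log:
  Let L = lim(x→0) sin(x)^(6x)
  Then ln(L) = lim(x→0) [exponent × ln(base)]
  Evaluate using L'Hôpital or standard limits, then exponentiate.
  L = 1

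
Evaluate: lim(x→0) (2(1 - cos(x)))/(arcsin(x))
This is a 0/0 indeterminate form.

Apply L'Hôpital's rule: differentiate numerator and denominator separately.
  f(x) = 2 - 2·cos(x)   ⇒   f'(x) = 2·sin(x)
  g(x) = asin(x)   ⇒   g'(x) = 1/sqrt(1 - x^2)
  lim(x→0) f'(x)/g'(x) = lim(x→0) (2·sin(x))/(1/sqrt(1 - x^2))
  = 0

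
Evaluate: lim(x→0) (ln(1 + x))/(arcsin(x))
This is a 0/0 indeterminate form.

Apply L'Hôpital's rule: differentiate numerator and denominator separately.
  f(x) = ln(x + 1)   ⇒   f'(x) = 1/(x + 1)
  g(x) = asin(x)   ⇒   g'(x) = 1/sqrt(1 - x^2)
  lim(x→0) f'(x)/g'(x) = lim(x→0) (1/(x + 1))/(1/sqrt(1 - x^2))
  = 1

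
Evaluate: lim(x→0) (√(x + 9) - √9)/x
This is a standard limit.

Factor or rationalize the expression:
  lim(x→0) (√(x + 9) - √9)/x = 1/6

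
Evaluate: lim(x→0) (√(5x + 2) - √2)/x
This is a standard limit.

Factor or rationalize the expression:
  lim(x→0) (√(5x + 2) - √2)/x = 5·sqrt(2)/4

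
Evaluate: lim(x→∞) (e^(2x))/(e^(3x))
This is an ∞/∞ indeterminate form.

Apply L'Hôpital's rule: differentiate numerator and denominator separately.
  f(x) = e^(2·x)   ⇒   f'(x) = 2·e^(2·x)
  g(x) = e^(3·x)   ⇒   g'(x) = 3·e^(3·x)
  lim(x→∞) f'(x)/g'(x) = lim(x→∞) (2·e^(2·x))/(3·e^(3·x))
  = 0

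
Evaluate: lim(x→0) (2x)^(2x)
This is an exponential indeterminate form.

For exponential indeterminate forms, take the natural log:
  Let L = lim(x→0) (2x)^(2x)
  Then ln(L) = lim(x→0) [exponent × ln(base)]
  Evaluate using L'Hôpital or standard limits, then exponentiate.
  L = 1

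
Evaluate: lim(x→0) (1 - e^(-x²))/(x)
This is a 0/0 indeterminate form.

Apply L'Hôpital's rule: differentiate numerator and denominator separately.
  f(x) = 1 - e^(-x^2)   ⇒   f'(x) = 2·x·e^(-x^2)
  g(x) = x   ⇒   g'(x) = 1
  lim(x→0) f'(x)/g'(x) = lim(x→0) (2·x·e^(-x^2))/(1)
  = 0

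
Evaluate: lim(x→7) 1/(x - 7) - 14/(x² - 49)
This is an ∞-∞ indeterminate form.

Combine fractions or rationalize to convert ∞-∞ to 0/0 form:
  lim(x→7) 1/(x - 7) - 14/(x² - 49) = 1/14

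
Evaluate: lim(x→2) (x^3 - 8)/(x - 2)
This is a standard limit.

Factor or rationalize the expression:
  lim(x→2) (x^3 - 8)/(x - 2) = 12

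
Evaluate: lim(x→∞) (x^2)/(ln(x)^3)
This is an ∞/∞ indeterminate form.

Apply L'Hôpital's rule: differentiate numerator and denominator separately.
  f(x) = x^2   ⇒   f'(x) = 2·x
  g(x) = ln(x)^3   ⇒   g'(x) = 3·ln(x)^2/x
  lim(x→∞) f'(x)/g'(x) = lim(x→∞) (2·x)/(3·ln(x)^2/x)
  = ∞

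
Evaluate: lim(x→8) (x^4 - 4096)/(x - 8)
This is a standard limit.

Factor or rationalize the expression:
  lim(x→8) (x^4 - 4096)/(x - 8) = 2048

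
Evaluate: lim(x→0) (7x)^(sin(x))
This is an exponential indeterminate form.

For exponential indeterminate forms, take the natural log:
  Let L = lim(x→0) (7x)^(sin(x))
  Then ln(L) = lim(x→0) [exponent × ln(base)]
  Evaluate using L'Hôpital or standard limits, then exponentiate.
  L = 1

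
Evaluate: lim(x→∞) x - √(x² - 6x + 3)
This is an ∞-∞ indeterminate form.

Combine fractions or rationalize to convert ∞-∞ to 0/0 form:
  lim(x→∞) x - √(x² - 6x + 3) = 3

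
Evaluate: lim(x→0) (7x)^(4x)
This is an exponential indeterminate form.

For exponential indeterminate forms, take the natural log:
  Let L = lim(x→0) (7x)^(4x)
  Then ln(L) = lim(x→0) [exponent × ln(base)]
  Evaluate using L'Hôpital or standard limits, then exponentiate.
  L = 1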